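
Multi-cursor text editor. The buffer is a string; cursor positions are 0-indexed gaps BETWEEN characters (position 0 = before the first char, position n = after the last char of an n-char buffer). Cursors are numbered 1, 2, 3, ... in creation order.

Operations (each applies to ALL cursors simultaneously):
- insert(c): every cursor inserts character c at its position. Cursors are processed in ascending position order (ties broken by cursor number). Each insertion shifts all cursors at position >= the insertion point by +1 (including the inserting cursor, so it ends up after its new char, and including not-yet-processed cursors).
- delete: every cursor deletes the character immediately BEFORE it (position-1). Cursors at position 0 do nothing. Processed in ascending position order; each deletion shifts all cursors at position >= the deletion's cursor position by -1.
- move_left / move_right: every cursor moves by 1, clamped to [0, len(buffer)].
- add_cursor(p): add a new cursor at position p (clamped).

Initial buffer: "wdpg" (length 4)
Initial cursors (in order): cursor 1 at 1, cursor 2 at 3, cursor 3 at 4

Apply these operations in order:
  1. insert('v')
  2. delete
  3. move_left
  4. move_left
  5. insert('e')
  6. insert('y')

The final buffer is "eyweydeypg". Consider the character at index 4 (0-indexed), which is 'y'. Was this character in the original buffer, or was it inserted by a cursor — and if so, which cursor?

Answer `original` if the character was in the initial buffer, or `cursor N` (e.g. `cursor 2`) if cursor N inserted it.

Answer: cursor 2

Derivation:
After op 1 (insert('v')): buffer="wvdpvgv" (len 7), cursors c1@2 c2@5 c3@7, authorship .1..2.3
After op 2 (delete): buffer="wdpg" (len 4), cursors c1@1 c2@3 c3@4, authorship ....
After op 3 (move_left): buffer="wdpg" (len 4), cursors c1@0 c2@2 c3@3, authorship ....
After op 4 (move_left): buffer="wdpg" (len 4), cursors c1@0 c2@1 c3@2, authorship ....
After op 5 (insert('e')): buffer="ewedepg" (len 7), cursors c1@1 c2@3 c3@5, authorship 1.2.3..
After op 6 (insert('y')): buffer="eyweydeypg" (len 10), cursors c1@2 c2@5 c3@8, authorship 11.22.33..
Authorship (.=original, N=cursor N): 1 1 . 2 2 . 3 3 . .
Index 4: author = 2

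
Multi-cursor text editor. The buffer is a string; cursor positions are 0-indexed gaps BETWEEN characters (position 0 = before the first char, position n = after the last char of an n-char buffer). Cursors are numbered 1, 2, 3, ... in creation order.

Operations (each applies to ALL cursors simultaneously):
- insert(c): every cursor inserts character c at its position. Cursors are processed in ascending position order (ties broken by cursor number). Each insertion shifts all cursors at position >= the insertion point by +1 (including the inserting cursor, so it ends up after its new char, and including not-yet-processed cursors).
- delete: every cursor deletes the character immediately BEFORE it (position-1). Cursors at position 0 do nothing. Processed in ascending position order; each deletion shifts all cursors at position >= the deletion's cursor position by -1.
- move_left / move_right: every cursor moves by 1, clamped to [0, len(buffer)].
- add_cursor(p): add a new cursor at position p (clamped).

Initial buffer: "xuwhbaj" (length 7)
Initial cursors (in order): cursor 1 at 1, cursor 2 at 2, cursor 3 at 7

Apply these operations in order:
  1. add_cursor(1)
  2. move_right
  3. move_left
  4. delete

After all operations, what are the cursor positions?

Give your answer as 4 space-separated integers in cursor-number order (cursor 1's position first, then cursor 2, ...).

After op 1 (add_cursor(1)): buffer="xuwhbaj" (len 7), cursors c1@1 c4@1 c2@2 c3@7, authorship .......
After op 2 (move_right): buffer="xuwhbaj" (len 7), cursors c1@2 c4@2 c2@3 c3@7, authorship .......
After op 3 (move_left): buffer="xuwhbaj" (len 7), cursors c1@1 c4@1 c2@2 c3@6, authorship .......
After op 4 (delete): buffer="whbj" (len 4), cursors c1@0 c2@0 c4@0 c3@3, authorship ....

Answer: 0 0 3 0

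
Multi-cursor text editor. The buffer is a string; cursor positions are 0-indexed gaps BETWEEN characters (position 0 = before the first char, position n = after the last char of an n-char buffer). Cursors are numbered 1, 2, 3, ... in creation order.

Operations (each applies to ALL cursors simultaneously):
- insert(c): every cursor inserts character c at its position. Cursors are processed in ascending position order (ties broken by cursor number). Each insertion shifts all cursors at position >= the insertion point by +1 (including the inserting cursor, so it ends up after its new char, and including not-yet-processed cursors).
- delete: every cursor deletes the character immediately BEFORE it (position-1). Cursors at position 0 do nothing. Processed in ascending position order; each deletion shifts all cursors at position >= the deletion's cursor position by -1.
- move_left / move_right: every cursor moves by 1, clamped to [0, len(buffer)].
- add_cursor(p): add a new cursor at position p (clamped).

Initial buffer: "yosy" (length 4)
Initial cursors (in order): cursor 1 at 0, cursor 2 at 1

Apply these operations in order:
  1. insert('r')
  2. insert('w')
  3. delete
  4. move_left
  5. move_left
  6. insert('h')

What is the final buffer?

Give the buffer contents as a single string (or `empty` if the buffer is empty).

Answer: hrhyrosy

Derivation:
After op 1 (insert('r')): buffer="ryrosy" (len 6), cursors c1@1 c2@3, authorship 1.2...
After op 2 (insert('w')): buffer="rwyrwosy" (len 8), cursors c1@2 c2@5, authorship 11.22...
After op 3 (delete): buffer="ryrosy" (len 6), cursors c1@1 c2@3, authorship 1.2...
After op 4 (move_left): buffer="ryrosy" (len 6), cursors c1@0 c2@2, authorship 1.2...
After op 5 (move_left): buffer="ryrosy" (len 6), cursors c1@0 c2@1, authorship 1.2...
After op 6 (insert('h')): buffer="hrhyrosy" (len 8), cursors c1@1 c2@3, authorship 112.2...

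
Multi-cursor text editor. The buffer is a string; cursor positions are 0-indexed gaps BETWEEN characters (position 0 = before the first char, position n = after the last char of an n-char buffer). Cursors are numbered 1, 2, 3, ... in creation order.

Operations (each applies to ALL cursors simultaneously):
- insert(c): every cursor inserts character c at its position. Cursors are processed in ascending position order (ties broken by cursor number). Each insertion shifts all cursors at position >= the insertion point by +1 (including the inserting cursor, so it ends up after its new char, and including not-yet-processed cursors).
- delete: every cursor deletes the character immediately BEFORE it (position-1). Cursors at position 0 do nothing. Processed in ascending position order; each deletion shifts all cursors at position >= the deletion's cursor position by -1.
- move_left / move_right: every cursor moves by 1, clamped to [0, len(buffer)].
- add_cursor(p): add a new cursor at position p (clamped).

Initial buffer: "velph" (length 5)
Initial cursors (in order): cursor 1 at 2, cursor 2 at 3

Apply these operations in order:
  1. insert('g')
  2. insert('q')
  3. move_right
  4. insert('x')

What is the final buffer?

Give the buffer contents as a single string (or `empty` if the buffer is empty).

Answer: vegqlxgqpxh

Derivation:
After op 1 (insert('g')): buffer="veglgph" (len 7), cursors c1@3 c2@5, authorship ..1.2..
After op 2 (insert('q')): buffer="vegqlgqph" (len 9), cursors c1@4 c2@7, authorship ..11.22..
After op 3 (move_right): buffer="vegqlgqph" (len 9), cursors c1@5 c2@8, authorship ..11.22..
After op 4 (insert('x')): buffer="vegqlxgqpxh" (len 11), cursors c1@6 c2@10, authorship ..11.122.2.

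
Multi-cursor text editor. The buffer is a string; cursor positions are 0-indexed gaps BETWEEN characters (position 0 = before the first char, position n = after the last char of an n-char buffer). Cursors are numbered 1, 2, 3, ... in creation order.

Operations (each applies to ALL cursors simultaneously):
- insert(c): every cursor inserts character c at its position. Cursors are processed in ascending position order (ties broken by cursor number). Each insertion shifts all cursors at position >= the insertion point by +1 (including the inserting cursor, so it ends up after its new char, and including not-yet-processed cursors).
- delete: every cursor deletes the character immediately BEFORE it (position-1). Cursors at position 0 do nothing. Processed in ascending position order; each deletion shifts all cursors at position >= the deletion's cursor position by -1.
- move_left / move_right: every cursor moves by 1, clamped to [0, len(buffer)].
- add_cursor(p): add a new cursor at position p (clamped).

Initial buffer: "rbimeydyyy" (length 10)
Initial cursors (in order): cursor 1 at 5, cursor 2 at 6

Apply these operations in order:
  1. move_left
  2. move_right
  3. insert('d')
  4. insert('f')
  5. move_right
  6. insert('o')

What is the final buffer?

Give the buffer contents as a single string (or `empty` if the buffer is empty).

After op 1 (move_left): buffer="rbimeydyyy" (len 10), cursors c1@4 c2@5, authorship ..........
After op 2 (move_right): buffer="rbimeydyyy" (len 10), cursors c1@5 c2@6, authorship ..........
After op 3 (insert('d')): buffer="rbimedyddyyy" (len 12), cursors c1@6 c2@8, authorship .....1.2....
After op 4 (insert('f')): buffer="rbimedfydfdyyy" (len 14), cursors c1@7 c2@10, authorship .....11.22....
After op 5 (move_right): buffer="rbimedfydfdyyy" (len 14), cursors c1@8 c2@11, authorship .....11.22....
After op 6 (insert('o')): buffer="rbimedfyodfdoyyy" (len 16), cursors c1@9 c2@13, authorship .....11.122.2...

Answer: rbimedfyodfdoyyy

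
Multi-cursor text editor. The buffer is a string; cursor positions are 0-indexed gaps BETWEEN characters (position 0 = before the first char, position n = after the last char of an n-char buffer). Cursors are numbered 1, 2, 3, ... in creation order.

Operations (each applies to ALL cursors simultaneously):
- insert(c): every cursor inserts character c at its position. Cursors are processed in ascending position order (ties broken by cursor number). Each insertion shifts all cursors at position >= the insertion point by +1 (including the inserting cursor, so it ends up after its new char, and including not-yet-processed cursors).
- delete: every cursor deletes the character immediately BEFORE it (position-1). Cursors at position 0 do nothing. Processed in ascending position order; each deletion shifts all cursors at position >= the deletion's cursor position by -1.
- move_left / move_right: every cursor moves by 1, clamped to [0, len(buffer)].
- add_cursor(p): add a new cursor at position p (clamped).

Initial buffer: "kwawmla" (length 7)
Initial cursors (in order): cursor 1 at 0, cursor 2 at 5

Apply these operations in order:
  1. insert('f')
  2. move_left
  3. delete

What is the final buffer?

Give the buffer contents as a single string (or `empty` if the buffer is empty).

After op 1 (insert('f')): buffer="fkwawmfla" (len 9), cursors c1@1 c2@7, authorship 1.....2..
After op 2 (move_left): buffer="fkwawmfla" (len 9), cursors c1@0 c2@6, authorship 1.....2..
After op 3 (delete): buffer="fkwawfla" (len 8), cursors c1@0 c2@5, authorship 1....2..

Answer: fkwawfla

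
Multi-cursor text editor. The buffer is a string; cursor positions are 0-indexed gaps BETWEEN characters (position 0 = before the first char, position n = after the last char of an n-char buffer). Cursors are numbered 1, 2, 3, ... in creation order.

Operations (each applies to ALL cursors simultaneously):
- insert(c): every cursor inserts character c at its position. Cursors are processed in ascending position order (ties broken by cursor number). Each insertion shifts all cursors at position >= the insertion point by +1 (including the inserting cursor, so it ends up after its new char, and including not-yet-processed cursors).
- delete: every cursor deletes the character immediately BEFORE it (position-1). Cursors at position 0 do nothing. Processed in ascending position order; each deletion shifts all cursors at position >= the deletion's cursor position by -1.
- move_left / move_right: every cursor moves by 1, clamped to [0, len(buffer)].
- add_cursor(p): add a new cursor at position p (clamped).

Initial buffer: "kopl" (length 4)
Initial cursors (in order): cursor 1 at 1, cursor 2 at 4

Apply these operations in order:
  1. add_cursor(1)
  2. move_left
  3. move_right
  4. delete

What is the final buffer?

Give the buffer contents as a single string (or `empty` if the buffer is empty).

After op 1 (add_cursor(1)): buffer="kopl" (len 4), cursors c1@1 c3@1 c2@4, authorship ....
After op 2 (move_left): buffer="kopl" (len 4), cursors c1@0 c3@0 c2@3, authorship ....
After op 3 (move_right): buffer="kopl" (len 4), cursors c1@1 c3@1 c2@4, authorship ....
After op 4 (delete): buffer="op" (len 2), cursors c1@0 c3@0 c2@2, authorship ..

Answer: op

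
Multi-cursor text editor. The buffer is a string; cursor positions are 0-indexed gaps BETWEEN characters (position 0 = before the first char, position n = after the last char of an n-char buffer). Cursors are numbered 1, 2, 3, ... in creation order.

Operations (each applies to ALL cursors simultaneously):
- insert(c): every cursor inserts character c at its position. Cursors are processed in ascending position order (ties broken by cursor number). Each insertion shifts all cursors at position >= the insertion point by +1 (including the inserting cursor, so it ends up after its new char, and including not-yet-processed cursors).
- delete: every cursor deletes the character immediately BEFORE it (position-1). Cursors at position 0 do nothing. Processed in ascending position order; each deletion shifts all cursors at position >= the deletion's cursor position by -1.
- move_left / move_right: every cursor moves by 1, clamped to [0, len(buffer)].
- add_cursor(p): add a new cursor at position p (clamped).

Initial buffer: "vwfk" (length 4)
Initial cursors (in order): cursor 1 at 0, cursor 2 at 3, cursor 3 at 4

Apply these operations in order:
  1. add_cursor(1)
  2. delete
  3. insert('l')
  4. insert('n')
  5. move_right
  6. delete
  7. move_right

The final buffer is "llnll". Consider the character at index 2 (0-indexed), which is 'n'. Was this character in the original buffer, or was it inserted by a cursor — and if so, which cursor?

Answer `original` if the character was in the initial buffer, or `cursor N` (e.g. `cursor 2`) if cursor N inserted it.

Answer: cursor 1

Derivation:
After op 1 (add_cursor(1)): buffer="vwfk" (len 4), cursors c1@0 c4@1 c2@3 c3@4, authorship ....
After op 2 (delete): buffer="w" (len 1), cursors c1@0 c4@0 c2@1 c3@1, authorship .
After op 3 (insert('l')): buffer="llwll" (len 5), cursors c1@2 c4@2 c2@5 c3@5, authorship 14.23
After op 4 (insert('n')): buffer="llnnwllnn" (len 9), cursors c1@4 c4@4 c2@9 c3@9, authorship 1414.2323
After op 5 (move_right): buffer="llnnwllnn" (len 9), cursors c1@5 c4@5 c2@9 c3@9, authorship 1414.2323
After op 6 (delete): buffer="llnll" (len 5), cursors c1@3 c4@3 c2@5 c3@5, authorship 14123
After op 7 (move_right): buffer="llnll" (len 5), cursors c1@4 c4@4 c2@5 c3@5, authorship 14123
Authorship (.=original, N=cursor N): 1 4 1 2 3
Index 2: author = 1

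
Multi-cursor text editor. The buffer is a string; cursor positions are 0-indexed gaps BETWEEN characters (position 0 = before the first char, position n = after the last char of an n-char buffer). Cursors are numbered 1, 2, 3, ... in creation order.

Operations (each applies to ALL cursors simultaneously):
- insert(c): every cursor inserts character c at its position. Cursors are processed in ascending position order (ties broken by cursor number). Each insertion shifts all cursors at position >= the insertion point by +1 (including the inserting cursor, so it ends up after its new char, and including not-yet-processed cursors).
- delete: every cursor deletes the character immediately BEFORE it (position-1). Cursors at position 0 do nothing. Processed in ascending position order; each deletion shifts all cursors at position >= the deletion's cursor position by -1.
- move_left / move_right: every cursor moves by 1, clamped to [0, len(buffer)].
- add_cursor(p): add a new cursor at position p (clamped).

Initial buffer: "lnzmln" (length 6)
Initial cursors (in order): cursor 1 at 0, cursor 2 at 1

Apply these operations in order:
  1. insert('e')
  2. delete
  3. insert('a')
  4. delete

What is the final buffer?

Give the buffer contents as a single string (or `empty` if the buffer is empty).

Answer: lnzmln

Derivation:
After op 1 (insert('e')): buffer="elenzmln" (len 8), cursors c1@1 c2@3, authorship 1.2.....
After op 2 (delete): buffer="lnzmln" (len 6), cursors c1@0 c2@1, authorship ......
After op 3 (insert('a')): buffer="alanzmln" (len 8), cursors c1@1 c2@3, authorship 1.2.....
After op 4 (delete): buffer="lnzmln" (len 6), cursors c1@0 c2@1, authorship ......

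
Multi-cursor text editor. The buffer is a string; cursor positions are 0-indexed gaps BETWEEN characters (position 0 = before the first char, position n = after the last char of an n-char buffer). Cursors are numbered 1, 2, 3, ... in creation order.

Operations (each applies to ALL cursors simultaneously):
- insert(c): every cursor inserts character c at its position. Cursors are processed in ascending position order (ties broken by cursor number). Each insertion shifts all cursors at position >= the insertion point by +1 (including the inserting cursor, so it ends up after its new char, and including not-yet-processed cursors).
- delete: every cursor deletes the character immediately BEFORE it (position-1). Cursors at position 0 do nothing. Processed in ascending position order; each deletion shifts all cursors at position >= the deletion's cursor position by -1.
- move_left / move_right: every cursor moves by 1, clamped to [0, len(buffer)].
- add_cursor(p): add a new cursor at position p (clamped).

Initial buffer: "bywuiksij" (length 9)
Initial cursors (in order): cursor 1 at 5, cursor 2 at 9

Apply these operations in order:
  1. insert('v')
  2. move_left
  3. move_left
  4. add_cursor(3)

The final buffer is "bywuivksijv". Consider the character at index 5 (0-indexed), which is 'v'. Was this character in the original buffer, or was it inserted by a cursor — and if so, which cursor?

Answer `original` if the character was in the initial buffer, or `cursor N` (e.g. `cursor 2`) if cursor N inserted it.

After op 1 (insert('v')): buffer="bywuivksijv" (len 11), cursors c1@6 c2@11, authorship .....1....2
After op 2 (move_left): buffer="bywuivksijv" (len 11), cursors c1@5 c2@10, authorship .....1....2
After op 3 (move_left): buffer="bywuivksijv" (len 11), cursors c1@4 c2@9, authorship .....1....2
After op 4 (add_cursor(3)): buffer="bywuivksijv" (len 11), cursors c3@3 c1@4 c2@9, authorship .....1....2
Authorship (.=original, N=cursor N): . . . . . 1 . . . . 2
Index 5: author = 1

Answer: cursor 1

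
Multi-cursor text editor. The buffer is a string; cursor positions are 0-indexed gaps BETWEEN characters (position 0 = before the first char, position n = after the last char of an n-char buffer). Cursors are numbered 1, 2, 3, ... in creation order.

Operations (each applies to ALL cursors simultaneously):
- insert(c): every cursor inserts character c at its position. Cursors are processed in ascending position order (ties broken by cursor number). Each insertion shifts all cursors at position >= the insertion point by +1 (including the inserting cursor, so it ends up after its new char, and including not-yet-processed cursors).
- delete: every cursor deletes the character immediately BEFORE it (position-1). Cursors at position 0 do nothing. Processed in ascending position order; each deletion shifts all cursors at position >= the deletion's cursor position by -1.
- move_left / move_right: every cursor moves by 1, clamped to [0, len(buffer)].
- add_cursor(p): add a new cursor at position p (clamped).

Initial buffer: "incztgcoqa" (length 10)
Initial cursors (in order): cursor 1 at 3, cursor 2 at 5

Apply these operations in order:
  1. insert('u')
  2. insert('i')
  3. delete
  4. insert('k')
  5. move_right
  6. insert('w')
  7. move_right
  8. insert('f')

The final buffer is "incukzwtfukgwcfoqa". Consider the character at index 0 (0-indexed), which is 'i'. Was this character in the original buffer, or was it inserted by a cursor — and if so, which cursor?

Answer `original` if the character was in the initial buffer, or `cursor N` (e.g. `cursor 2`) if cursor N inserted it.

Answer: original

Derivation:
After op 1 (insert('u')): buffer="incuztugcoqa" (len 12), cursors c1@4 c2@7, authorship ...1..2.....
After op 2 (insert('i')): buffer="incuiztuigcoqa" (len 14), cursors c1@5 c2@9, authorship ...11..22.....
After op 3 (delete): buffer="incuztugcoqa" (len 12), cursors c1@4 c2@7, authorship ...1..2.....
After op 4 (insert('k')): buffer="incukztukgcoqa" (len 14), cursors c1@5 c2@9, authorship ...11..22.....
After op 5 (move_right): buffer="incukztukgcoqa" (len 14), cursors c1@6 c2@10, authorship ...11..22.....
After op 6 (insert('w')): buffer="incukzwtukgwcoqa" (len 16), cursors c1@7 c2@12, authorship ...11.1.22.2....
After op 7 (move_right): buffer="incukzwtukgwcoqa" (len 16), cursors c1@8 c2@13, authorship ...11.1.22.2....
After op 8 (insert('f')): buffer="incukzwtfukgwcfoqa" (len 18), cursors c1@9 c2@15, authorship ...11.1.122.2.2...
Authorship (.=original, N=cursor N): . . . 1 1 . 1 . 1 2 2 . 2 . 2 . . .
Index 0: author = original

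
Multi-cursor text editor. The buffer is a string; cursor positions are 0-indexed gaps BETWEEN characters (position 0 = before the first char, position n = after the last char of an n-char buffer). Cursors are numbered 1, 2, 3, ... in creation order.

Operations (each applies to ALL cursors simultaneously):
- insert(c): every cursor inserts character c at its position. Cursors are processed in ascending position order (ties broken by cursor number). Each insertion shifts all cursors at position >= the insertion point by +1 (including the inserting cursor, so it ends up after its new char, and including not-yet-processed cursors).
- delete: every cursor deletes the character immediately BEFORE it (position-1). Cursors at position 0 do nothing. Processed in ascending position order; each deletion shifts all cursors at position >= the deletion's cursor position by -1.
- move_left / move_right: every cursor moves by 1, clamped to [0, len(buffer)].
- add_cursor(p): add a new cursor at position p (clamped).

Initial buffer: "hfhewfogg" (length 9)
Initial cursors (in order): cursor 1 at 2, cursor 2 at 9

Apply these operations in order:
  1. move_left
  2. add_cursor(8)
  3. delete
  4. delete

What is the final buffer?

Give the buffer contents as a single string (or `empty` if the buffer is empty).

Answer: fheg

Derivation:
After op 1 (move_left): buffer="hfhewfogg" (len 9), cursors c1@1 c2@8, authorship .........
After op 2 (add_cursor(8)): buffer="hfhewfogg" (len 9), cursors c1@1 c2@8 c3@8, authorship .........
After op 3 (delete): buffer="fhewfg" (len 6), cursors c1@0 c2@5 c3@5, authorship ......
After op 4 (delete): buffer="fheg" (len 4), cursors c1@0 c2@3 c3@3, authorship ....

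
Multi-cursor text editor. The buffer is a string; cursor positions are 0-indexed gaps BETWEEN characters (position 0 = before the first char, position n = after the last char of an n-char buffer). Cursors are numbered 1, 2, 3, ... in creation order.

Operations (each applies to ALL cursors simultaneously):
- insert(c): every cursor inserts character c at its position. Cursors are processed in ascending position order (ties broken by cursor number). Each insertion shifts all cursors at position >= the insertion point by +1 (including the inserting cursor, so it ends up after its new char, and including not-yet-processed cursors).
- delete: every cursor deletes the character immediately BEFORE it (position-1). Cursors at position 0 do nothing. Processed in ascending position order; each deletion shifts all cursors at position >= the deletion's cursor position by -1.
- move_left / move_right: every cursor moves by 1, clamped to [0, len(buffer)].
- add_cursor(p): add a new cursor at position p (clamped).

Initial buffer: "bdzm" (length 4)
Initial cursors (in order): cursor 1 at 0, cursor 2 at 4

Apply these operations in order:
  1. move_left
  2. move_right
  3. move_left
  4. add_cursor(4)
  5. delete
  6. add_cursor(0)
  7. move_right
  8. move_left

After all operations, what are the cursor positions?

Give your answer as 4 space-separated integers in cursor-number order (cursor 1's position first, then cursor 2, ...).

Answer: 0 1 1 0

Derivation:
After op 1 (move_left): buffer="bdzm" (len 4), cursors c1@0 c2@3, authorship ....
After op 2 (move_right): buffer="bdzm" (len 4), cursors c1@1 c2@4, authorship ....
After op 3 (move_left): buffer="bdzm" (len 4), cursors c1@0 c2@3, authorship ....
After op 4 (add_cursor(4)): buffer="bdzm" (len 4), cursors c1@0 c2@3 c3@4, authorship ....
After op 5 (delete): buffer="bd" (len 2), cursors c1@0 c2@2 c3@2, authorship ..
After op 6 (add_cursor(0)): buffer="bd" (len 2), cursors c1@0 c4@0 c2@2 c3@2, authorship ..
After op 7 (move_right): buffer="bd" (len 2), cursors c1@1 c4@1 c2@2 c3@2, authorship ..
After op 8 (move_left): buffer="bd" (len 2), cursors c1@0 c4@0 c2@1 c3@1, authorship ..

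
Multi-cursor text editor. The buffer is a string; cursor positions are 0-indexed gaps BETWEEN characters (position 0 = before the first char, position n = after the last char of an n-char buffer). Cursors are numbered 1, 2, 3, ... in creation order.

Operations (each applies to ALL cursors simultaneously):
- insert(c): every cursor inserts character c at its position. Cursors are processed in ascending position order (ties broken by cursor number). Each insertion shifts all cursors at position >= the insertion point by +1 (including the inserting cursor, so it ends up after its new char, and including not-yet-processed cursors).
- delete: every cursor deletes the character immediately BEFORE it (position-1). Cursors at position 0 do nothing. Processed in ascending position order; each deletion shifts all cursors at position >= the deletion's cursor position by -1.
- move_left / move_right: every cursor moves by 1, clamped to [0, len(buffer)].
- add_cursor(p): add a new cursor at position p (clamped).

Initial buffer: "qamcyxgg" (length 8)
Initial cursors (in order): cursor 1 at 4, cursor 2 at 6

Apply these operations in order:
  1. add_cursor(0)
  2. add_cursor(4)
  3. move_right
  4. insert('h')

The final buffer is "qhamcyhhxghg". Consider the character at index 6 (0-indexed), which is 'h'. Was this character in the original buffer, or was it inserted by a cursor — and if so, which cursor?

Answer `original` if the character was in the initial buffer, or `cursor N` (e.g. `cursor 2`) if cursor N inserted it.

Answer: cursor 1

Derivation:
After op 1 (add_cursor(0)): buffer="qamcyxgg" (len 8), cursors c3@0 c1@4 c2@6, authorship ........
After op 2 (add_cursor(4)): buffer="qamcyxgg" (len 8), cursors c3@0 c1@4 c4@4 c2@6, authorship ........
After op 3 (move_right): buffer="qamcyxgg" (len 8), cursors c3@1 c1@5 c4@5 c2@7, authorship ........
After op 4 (insert('h')): buffer="qhamcyhhxghg" (len 12), cursors c3@2 c1@8 c4@8 c2@11, authorship .3....14..2.
Authorship (.=original, N=cursor N): . 3 . . . . 1 4 . . 2 .
Index 6: author = 1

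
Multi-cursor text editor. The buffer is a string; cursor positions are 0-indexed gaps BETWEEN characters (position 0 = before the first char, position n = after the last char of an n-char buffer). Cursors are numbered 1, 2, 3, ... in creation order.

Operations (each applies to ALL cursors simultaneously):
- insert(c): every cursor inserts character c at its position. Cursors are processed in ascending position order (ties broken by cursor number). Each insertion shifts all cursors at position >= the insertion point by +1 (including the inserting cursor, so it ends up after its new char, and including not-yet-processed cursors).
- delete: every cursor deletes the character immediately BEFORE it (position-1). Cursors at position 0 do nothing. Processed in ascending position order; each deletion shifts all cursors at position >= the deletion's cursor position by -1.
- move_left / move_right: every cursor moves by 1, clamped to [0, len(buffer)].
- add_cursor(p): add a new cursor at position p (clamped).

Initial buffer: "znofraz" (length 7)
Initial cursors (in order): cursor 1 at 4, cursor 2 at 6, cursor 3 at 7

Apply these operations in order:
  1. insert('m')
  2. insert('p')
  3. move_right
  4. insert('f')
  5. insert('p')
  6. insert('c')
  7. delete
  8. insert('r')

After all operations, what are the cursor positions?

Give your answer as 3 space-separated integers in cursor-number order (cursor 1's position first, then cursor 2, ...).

Answer: 10 17 22

Derivation:
After op 1 (insert('m')): buffer="znofmramzm" (len 10), cursors c1@5 c2@8 c3@10, authorship ....1..2.3
After op 2 (insert('p')): buffer="znofmprampzmp" (len 13), cursors c1@6 c2@10 c3@13, authorship ....11..22.33
After op 3 (move_right): buffer="znofmprampzmp" (len 13), cursors c1@7 c2@11 c3@13, authorship ....11..22.33
After op 4 (insert('f')): buffer="znofmprfampzfmpf" (len 16), cursors c1@8 c2@13 c3@16, authorship ....11.1.22.2333
After op 5 (insert('p')): buffer="znofmprfpampzfpmpfp" (len 19), cursors c1@9 c2@15 c3@19, authorship ....11.11.22.223333
After op 6 (insert('c')): buffer="znofmprfpcampzfpcmpfpc" (len 22), cursors c1@10 c2@17 c3@22, authorship ....11.111.22.22233333
After op 7 (delete): buffer="znofmprfpampzfpmpfp" (len 19), cursors c1@9 c2@15 c3@19, authorship ....11.11.22.223333
After op 8 (insert('r')): buffer="znofmprfprampzfprmpfpr" (len 22), cursors c1@10 c2@17 c3@22, authorship ....11.111.22.22233333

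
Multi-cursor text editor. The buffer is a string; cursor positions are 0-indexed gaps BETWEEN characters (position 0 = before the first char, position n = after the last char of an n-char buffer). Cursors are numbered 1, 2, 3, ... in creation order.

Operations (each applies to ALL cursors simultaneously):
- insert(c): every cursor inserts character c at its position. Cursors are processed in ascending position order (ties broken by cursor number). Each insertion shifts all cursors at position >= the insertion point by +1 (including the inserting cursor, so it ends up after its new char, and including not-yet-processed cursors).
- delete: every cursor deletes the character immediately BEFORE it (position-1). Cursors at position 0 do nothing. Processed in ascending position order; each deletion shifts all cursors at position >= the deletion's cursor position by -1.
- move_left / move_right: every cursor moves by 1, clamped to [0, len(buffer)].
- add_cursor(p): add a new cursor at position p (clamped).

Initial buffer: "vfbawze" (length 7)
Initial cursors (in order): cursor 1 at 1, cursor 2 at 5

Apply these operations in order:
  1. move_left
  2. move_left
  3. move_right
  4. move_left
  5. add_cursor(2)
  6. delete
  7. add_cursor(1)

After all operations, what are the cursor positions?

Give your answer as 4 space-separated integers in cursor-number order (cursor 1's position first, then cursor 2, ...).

Answer: 0 1 1 1

Derivation:
After op 1 (move_left): buffer="vfbawze" (len 7), cursors c1@0 c2@4, authorship .......
After op 2 (move_left): buffer="vfbawze" (len 7), cursors c1@0 c2@3, authorship .......
After op 3 (move_right): buffer="vfbawze" (len 7), cursors c1@1 c2@4, authorship .......
After op 4 (move_left): buffer="vfbawze" (len 7), cursors c1@0 c2@3, authorship .......
After op 5 (add_cursor(2)): buffer="vfbawze" (len 7), cursors c1@0 c3@2 c2@3, authorship .......
After op 6 (delete): buffer="vawze" (len 5), cursors c1@0 c2@1 c3@1, authorship .....
After op 7 (add_cursor(1)): buffer="vawze" (len 5), cursors c1@0 c2@1 c3@1 c4@1, authorship .....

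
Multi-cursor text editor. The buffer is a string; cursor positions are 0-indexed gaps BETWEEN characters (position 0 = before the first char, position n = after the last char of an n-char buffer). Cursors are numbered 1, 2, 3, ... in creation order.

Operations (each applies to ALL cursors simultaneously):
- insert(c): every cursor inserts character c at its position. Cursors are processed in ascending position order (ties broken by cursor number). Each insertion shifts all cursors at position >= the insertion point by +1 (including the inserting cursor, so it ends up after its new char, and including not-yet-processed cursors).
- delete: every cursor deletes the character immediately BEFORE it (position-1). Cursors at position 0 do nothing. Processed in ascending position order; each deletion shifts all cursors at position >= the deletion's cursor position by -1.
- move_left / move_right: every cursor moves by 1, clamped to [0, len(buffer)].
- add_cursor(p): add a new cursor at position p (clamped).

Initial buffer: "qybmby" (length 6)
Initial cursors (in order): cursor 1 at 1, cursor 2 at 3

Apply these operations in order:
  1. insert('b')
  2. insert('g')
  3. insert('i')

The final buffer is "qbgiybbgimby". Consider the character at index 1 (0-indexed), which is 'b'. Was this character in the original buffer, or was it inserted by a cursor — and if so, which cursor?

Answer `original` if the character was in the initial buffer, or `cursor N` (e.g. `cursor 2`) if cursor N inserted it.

After op 1 (insert('b')): buffer="qbybbmby" (len 8), cursors c1@2 c2@5, authorship .1..2...
After op 2 (insert('g')): buffer="qbgybbgmby" (len 10), cursors c1@3 c2@7, authorship .11..22...
After op 3 (insert('i')): buffer="qbgiybbgimby" (len 12), cursors c1@4 c2@9, authorship .111..222...
Authorship (.=original, N=cursor N): . 1 1 1 . . 2 2 2 . . .
Index 1: author = 1

Answer: cursor 1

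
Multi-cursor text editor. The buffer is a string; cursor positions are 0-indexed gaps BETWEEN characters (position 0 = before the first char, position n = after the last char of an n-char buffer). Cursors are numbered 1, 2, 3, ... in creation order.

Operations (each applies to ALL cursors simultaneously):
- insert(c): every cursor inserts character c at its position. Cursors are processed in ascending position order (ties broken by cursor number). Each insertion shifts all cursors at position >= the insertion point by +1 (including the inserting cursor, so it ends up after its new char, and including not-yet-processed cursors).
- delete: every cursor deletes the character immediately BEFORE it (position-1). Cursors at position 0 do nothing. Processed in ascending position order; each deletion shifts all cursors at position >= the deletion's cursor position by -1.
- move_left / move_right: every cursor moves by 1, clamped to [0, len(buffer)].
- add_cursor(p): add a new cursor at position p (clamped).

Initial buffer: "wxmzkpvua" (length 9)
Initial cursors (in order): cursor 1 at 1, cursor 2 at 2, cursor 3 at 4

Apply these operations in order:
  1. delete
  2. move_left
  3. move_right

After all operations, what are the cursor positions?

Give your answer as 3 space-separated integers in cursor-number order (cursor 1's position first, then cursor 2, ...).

After op 1 (delete): buffer="mkpvua" (len 6), cursors c1@0 c2@0 c3@1, authorship ......
After op 2 (move_left): buffer="mkpvua" (len 6), cursors c1@0 c2@0 c3@0, authorship ......
After op 3 (move_right): buffer="mkpvua" (len 6), cursors c1@1 c2@1 c3@1, authorship ......

Answer: 1 1 1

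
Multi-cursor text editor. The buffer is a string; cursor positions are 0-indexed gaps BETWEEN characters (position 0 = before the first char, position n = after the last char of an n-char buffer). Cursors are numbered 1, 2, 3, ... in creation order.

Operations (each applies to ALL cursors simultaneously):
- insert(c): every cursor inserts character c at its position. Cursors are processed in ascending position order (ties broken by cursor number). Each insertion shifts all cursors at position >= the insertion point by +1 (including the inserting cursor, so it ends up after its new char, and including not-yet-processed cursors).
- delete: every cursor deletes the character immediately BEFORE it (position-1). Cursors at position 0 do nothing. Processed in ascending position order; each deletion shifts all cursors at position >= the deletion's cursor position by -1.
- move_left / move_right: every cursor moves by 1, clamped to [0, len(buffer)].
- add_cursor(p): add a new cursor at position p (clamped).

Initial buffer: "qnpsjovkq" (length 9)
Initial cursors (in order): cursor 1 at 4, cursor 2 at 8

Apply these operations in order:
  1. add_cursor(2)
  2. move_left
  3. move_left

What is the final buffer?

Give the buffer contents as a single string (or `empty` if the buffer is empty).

After op 1 (add_cursor(2)): buffer="qnpsjovkq" (len 9), cursors c3@2 c1@4 c2@8, authorship .........
After op 2 (move_left): buffer="qnpsjovkq" (len 9), cursors c3@1 c1@3 c2@7, authorship .........
After op 3 (move_left): buffer="qnpsjovkq" (len 9), cursors c3@0 c1@2 c2@6, authorship .........

Answer: qnpsjovkq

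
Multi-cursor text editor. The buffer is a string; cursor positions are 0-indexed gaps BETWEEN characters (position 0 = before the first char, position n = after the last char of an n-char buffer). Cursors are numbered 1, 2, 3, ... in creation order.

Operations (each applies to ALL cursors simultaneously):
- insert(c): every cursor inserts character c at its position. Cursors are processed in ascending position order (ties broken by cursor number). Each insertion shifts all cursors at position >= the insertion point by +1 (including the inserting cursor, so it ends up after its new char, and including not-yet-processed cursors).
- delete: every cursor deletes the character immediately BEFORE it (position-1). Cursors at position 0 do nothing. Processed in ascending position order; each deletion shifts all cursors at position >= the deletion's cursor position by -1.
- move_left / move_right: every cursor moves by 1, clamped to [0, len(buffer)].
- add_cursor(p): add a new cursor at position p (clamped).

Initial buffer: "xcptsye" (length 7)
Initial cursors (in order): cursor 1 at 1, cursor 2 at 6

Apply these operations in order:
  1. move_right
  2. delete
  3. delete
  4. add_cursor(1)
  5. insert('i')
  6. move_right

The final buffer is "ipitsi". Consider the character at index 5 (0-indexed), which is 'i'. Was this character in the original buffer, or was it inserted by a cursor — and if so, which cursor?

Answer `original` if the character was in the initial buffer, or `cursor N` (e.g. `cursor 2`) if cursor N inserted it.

Answer: cursor 2

Derivation:
After op 1 (move_right): buffer="xcptsye" (len 7), cursors c1@2 c2@7, authorship .......
After op 2 (delete): buffer="xptsy" (len 5), cursors c1@1 c2@5, authorship .....
After op 3 (delete): buffer="pts" (len 3), cursors c1@0 c2@3, authorship ...
After op 4 (add_cursor(1)): buffer="pts" (len 3), cursors c1@0 c3@1 c2@3, authorship ...
After op 5 (insert('i')): buffer="ipitsi" (len 6), cursors c1@1 c3@3 c2@6, authorship 1.3..2
After op 6 (move_right): buffer="ipitsi" (len 6), cursors c1@2 c3@4 c2@6, authorship 1.3..2
Authorship (.=original, N=cursor N): 1 . 3 . . 2
Index 5: author = 2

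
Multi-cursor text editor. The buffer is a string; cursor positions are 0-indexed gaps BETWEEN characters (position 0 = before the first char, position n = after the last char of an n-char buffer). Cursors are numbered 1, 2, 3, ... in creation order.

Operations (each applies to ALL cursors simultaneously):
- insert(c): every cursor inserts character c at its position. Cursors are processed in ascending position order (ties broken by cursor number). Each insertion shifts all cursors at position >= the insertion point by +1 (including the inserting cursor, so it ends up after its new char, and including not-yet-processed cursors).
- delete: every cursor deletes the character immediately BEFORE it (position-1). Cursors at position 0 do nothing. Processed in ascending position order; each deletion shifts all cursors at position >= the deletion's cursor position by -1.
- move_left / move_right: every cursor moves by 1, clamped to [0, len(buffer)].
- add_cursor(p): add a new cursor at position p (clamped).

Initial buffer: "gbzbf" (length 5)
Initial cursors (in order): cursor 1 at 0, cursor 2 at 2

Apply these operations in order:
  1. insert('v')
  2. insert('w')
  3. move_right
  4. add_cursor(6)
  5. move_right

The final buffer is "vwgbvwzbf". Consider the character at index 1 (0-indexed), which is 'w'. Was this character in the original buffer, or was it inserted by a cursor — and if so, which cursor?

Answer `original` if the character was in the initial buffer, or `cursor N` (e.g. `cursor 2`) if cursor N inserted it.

Answer: cursor 1

Derivation:
After op 1 (insert('v')): buffer="vgbvzbf" (len 7), cursors c1@1 c2@4, authorship 1..2...
After op 2 (insert('w')): buffer="vwgbvwzbf" (len 9), cursors c1@2 c2@6, authorship 11..22...
After op 3 (move_right): buffer="vwgbvwzbf" (len 9), cursors c1@3 c2@7, authorship 11..22...
After op 4 (add_cursor(6)): buffer="vwgbvwzbf" (len 9), cursors c1@3 c3@6 c2@7, authorship 11..22...
After op 5 (move_right): buffer="vwgbvwzbf" (len 9), cursors c1@4 c3@7 c2@8, authorship 11..22...
Authorship (.=original, N=cursor N): 1 1 . . 2 2 . . .
Index 1: author = 1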